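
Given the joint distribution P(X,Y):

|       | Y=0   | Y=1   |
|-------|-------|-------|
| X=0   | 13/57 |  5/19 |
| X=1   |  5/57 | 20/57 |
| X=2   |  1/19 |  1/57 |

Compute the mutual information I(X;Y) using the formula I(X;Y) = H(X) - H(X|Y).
0.0865 bits

I(X;Y) = H(X) - H(X|Y)

Marginal of X (row sums):
  P(X=0) = 13/57 + 5/19 = 28/57
  P(X=1) = 5/57 + 20/57 = 25/57
  P(X=2) = 1/19 + 1/57 = 4/57
H(X) = -[(28/57)·log₂(28/57) + (25/57)·log₂(25/57) + (4/57)·log₂(4/57)]
  = 0.50377 + 0.52151 + 0.26897 = 1.29425 bits

Marginal of Y (column sums):
  P(Y=0) = 13/57 + 5/57 + 1/19 = 7/19
  P(Y=1) = 5/19 + 20/57 + 1/57 = 12/19
H(X|Y) = Σ_y P(y)·H(X|Y=y):
  Y=0: P(Y=0) = 7/19, P(X|Y=0) = (13/21, 5/21, 1/7) → H(X|Y=0) = 1.32231
  Y=1: P(Y=1) = 12/19, P(X|Y=1) = (5/12, 5/9, 1/36) → H(X|Y=1) = 1.14098
H(X|Y) = (7/19)·1.32231 + (12/19)·1.14098 = 1.20779 bits

I(X;Y) = H(X) - H(X|Y) = 1.29425 - 1.20779 = 0.0865 bits

Cross-check via I(X;Y) = H(X) + H(Y) - H(X,Y): computing H(Y) from the column sums and H(X,Y) from the 6 cells in the same way gives H(Y) = 0.94945 bits and H(X,Y) = 2.15724 bits, so
I(X;Y) = 1.29425 + 0.94945 - 2.15724 = 0.0865 bits ✓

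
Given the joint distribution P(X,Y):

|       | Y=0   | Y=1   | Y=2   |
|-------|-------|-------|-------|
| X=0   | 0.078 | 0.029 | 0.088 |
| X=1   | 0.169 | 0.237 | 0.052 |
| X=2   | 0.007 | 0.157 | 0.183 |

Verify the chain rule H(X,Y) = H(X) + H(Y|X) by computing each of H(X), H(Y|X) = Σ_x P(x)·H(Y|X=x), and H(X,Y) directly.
H(X) = 1.5057 bits, H(Y|X) = 1.3034 bits, H(X,Y) = 2.8091 bits

Marginal of X (row sums):
  P(X=0) = 0.078 + 0.029 + 0.088 = 0.195
  P(X=1) = 0.169 + 0.237 + 0.052 = 0.458
  P(X=2) = 0.007 + 0.157 + 0.183 = 0.347
H(X) = -[0.195·log₂(0.195) + 0.458·log₂(0.458) + 0.347·log₂(0.347)]
  = 0.45990 + 0.51597 + 0.52987 = 1.5057 bits

H(Y|X) = Σ_x P(x)·H(Y|X=x):
  X=0: P(X=0) = 0.195, P(Y|X=0) = (2/5, 29/195, 88/195) → H(Y|X=0) = 1.45567
  X=1: P(X=1) = 0.458, P(Y|X=1) = (169/458, 237/458, 26/229) → H(Y|X=1) = 1.37893
  X=2: P(X=2) = 0.347, P(Y|X=2) = (7/347, 157/347, 183/347) → H(Y|X=2) = 1.11810
H(Y|X) = 0.195·1.45567 + 0.458·1.37893 + 0.347·1.11810 = 1.3034 bits

H(X,Y) = -Σ_{x,y} P(x,y) log₂ P(x,y). Per-cell terms -P(x,y)·log₂P(x,y):
  X=0: 0.28707, 0.14813, 0.30856
  X=1: 0.43347, 0.49226, 0.22180
  X=2: 0.05011, 0.41937, 0.44837
Sum of the 9 terms: H(X,Y) = 2.8091 bits

Chain rule check:
  H(X) + H(Y|X) = 1.5057 + 1.3034 = 2.8091 bits
  H(X,Y) = 2.8091 bits
✓ Chain rule verified.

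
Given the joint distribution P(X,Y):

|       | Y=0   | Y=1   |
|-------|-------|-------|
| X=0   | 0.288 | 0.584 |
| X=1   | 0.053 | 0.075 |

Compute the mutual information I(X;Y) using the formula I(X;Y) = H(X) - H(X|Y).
0.0025 bits

I(X;Y) = H(X) - H(X|Y)

Marginal of X (row sums):
  P(X=0) = 0.288 + 0.584 = 0.872
  P(X=1) = 0.053 + 0.075 = 0.128
H(X) = -[0.872·log₂(0.872) + 0.128·log₂(0.128)]
  = 0.1723072 + 0.3796204 = 0.551928 bits

Marginal of Y (column sums):
  P(Y=0) = 0.288 + 0.053 = 0.341
  P(Y=1) = 0.584 + 0.075 = 0.659
H(X|Y) = Σ_y P(y)·H(X|Y=y):
  Y=0: P(Y=0) = 0.341, P(X|Y=0) = (288/341, 53/341) → H(X|Y=0) = 0.6232520
  Y=1: P(Y=1) = 0.659, P(X|Y=1) = (584/659, 75/659) → H(X|Y=1) = 0.5112986
H(X|Y) = 0.341·0.6232520 + 0.659·0.5112986 = 0.549475 bits

I(X;Y) = H(X) - H(X|Y) = 0.551928 - 0.549475 = 0.0025 bits

Cross-check via I(X;Y) = H(X) + H(Y) - H(X,Y): computing H(Y) from the column sums and H(X,Y) from the 4 cells in the same way gives H(Y) = 0.925772 bits and H(X,Y) = 1.475247 bits, so
I(X;Y) = 0.551928 + 0.925772 - 1.475247 = 0.0025 bits ✓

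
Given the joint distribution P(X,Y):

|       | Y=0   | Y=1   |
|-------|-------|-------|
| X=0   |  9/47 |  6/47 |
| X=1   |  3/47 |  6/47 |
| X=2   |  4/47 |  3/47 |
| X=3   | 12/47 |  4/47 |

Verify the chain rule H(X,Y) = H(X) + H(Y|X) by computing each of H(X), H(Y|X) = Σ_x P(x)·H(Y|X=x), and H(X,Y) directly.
H(X) = 1.9209 bits, H(Y|X) = 0.9086 bits, H(X,Y) = 2.8295 bits

Marginal of X (row sums):
  P(X=0) = 9/47 + 6/47 = 15/47
  P(X=1) = 3/47 + 6/47 = 9/47
  P(X=2) = 4/47 + 3/47 = 7/47
  P(X=3) = 12/47 + 4/47 = 16/47
H(X) = -[(15/47)·log₂(15/47) + (9/47)·log₂(9/47) + (7/47)·log₂(7/47) + (16/47)·log₂(16/47)]
  = 0.52586 + 0.45664 + 0.40916 + 0.52922 = 1.9209 bits

H(Y|X) = Σ_x P(x)·H(Y|X=x):
  X=0: P(X=0) = 15/47, P(Y|X=0) = (3/5, 2/5) → H(Y|X=0) = 0.97095
  X=1: P(X=1) = 9/47, P(Y|X=1) = (1/3, 2/3) → H(Y|X=1) = 0.91830
  X=2: P(X=2) = 7/47, P(Y|X=2) = (4/7, 3/7) → H(Y|X=2) = 0.98523
  X=3: P(X=3) = 16/47, P(Y|X=3) = (3/4, 1/4) → H(Y|X=3) = 0.81128
H(Y|X) = (15/47)·0.97095 + (9/47)·0.91830 + (7/47)·0.98523 + (16/47)·0.81128 = 0.9086 bits

H(X,Y) = -Σ_{x,y} P(x,y) log₂ P(x,y). Per-cell terms -P(x,y)·log₂P(x,y):
  X=0: 0.45664, 0.37910
  X=1: 0.25338, 0.37910
  X=2: 0.30252, 0.25338
  X=3: 0.50288, 0.30252
Sum of the 8 terms: H(X,Y) = 2.8295 bits

Chain rule check:
  H(X) + H(Y|X) = 1.9209 + 0.9086 = 2.8295 bits
  H(X,Y) = 2.8295 bits
✓ Chain rule verified.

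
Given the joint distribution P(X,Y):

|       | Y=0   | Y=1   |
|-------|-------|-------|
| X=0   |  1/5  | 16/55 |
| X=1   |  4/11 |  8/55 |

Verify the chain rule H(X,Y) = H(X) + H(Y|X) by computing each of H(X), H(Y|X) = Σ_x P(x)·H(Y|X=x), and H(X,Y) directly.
H(X) = 0.9998 bits, H(Y|X) = 0.9181 bits, H(X,Y) = 1.9179 bits

Marginal of X (row sums):
  P(X=0) = 1/5 + 16/55 = 27/55
  P(X=1) = 4/11 + 8/55 = 28/55
H(X) = -[(27/55)·log₂(27/55) + (28/55)·log₂(28/55)]
  = 0.5039 + 0.4959 = 0.9998 bits

H(Y|X) = Σ_x P(x)·H(Y|X=x):
  X=0: P(X=0) = 27/55, P(Y|X=0) = (11/27, 16/27) → H(Y|X=0) = 0.9751
  X=1: P(X=1) = 28/55, P(Y|X=1) = (5/7, 2/7) → H(Y|X=1) = 0.8631
H(Y|X) = (27/55)·0.9751 + (28/55)·0.8631 = 0.9181 bits

H(X,Y) = -Σ_{x,y} P(x,y) log₂ P(x,y). Per-cell terms -P(x,y)·log₂P(x,y):
  X=0: 0.4644, 0.5182
  X=1: 0.5307, 0.4046
Sum of the 4 terms: H(X,Y) = 1.9179 bits

Chain rule check:
  H(X) + H(Y|X) = 0.9998 + 0.9181 = 1.9179 bits
  H(X,Y) = 1.9179 bits
✓ Chain rule verified.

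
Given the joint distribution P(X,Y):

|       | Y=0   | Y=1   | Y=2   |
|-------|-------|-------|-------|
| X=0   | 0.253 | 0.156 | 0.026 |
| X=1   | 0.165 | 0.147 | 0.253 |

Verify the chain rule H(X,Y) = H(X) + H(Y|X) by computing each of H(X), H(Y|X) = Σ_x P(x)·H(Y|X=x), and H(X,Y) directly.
H(X) = 0.9878 bits, H(Y|X) = 1.4061 bits, H(X,Y) = 2.3939 bits

Marginal of X (row sums):
  P(X=0) = 0.253 + 0.156 + 0.026 = 0.435
  P(X=1) = 0.165 + 0.147 + 0.253 = 0.565
H(X) = -[0.435·log₂(0.435) + 0.565·log₂(0.565)]
  = 0.52240 + 0.46538 = 0.9878 bits

H(Y|X) = Σ_x P(x)·H(Y|X=x):
  X=0: P(X=0) = 0.435, P(Y|X=0) = (253/435, 52/145, 26/435) → H(Y|X=0) = 1.22825
  X=1: P(X=1) = 0.565, P(Y|X=1) = (33/113, 147/565, 253/565) → H(Y|X=1) = 1.54301
H(Y|X) = 0.435·1.22825 + 0.565·1.54301 = 1.4061 bits

H(X,Y) = -Σ_{x,y} P(x,y) log₂ P(x,y). Per-cell terms -P(x,y)·log₂P(x,y):
  X=0: 0.50165, 0.41814, 0.13690
  X=1: 0.42891, 0.40662, 0.50165
Sum of the 6 terms: H(X,Y) = 2.3939 bits

Chain rule check:
  H(X) + H(Y|X) = 0.9878 + 1.4061 = 2.3939 bits
  H(X,Y) = 2.3939 bits
✓ Chain rule verified.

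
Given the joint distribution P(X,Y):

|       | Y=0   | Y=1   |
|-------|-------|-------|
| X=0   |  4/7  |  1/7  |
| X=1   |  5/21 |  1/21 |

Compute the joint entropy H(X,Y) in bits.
1.5645 bits

H(X,Y) = -Σ_{x,y} P(x,y) log₂ P(x,y). Per-cell terms -P(x,y)·log₂P(x,y):
  X=0: 0.4613, 0.4011
  X=1: 0.4929, 0.2092
Sum of the 4 terms: H(X,Y) = 1.5645 bits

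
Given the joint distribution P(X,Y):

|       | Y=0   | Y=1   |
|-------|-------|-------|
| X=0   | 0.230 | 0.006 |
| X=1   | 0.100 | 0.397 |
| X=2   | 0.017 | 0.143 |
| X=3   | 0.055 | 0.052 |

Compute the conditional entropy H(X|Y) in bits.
1.3743 bits

H(X|Y) = H(X,Y) - H(Y)

H(X,Y) = -Σ_{x,y} P(x,y) log₂ P(x,y). Per-cell terms -P(x,y)·log₂P(x,y):
  X=0: 0.48767, 0.04428
  X=1: 0.33219, 0.52912
  X=2: 0.09993, 0.40125
  X=3: 0.23014, 0.22180
Sum of the 8 terms: H(X,Y) = 2.3464 bits

Marginal of Y (column sums):
  P(Y=0) = 0.230 + 0.100 + 0.017 + 0.055 = 0.402
  P(Y=1) = 0.006 + 0.397 + 0.143 + 0.052 = 0.598
H(Y) = -[0.402·log₂(0.402) + 0.598·log₂(0.598)]
  = 0.52852 + 0.44359 = 0.9721 bits

H(X|Y) = H(X,Y) - H(Y) = 2.3464 - 0.9721 = 1.3743 bits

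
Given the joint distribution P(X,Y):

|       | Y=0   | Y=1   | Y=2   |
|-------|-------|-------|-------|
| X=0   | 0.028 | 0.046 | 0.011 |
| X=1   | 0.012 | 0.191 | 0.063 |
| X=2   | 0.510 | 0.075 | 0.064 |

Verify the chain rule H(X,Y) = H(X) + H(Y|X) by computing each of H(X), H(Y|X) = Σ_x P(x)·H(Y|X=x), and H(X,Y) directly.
H(X) = 1.2153 bits, H(Y|X) = 1.0186 bits, H(X,Y) = 2.2339 bits

Marginal of X (row sums):
  P(X=0) = 0.028 + 0.046 + 0.011 = 0.085
  P(X=1) = 0.012 + 0.191 + 0.063 = 0.266
  P(X=2) = 0.510 + 0.075 + 0.064 = 0.649
H(X) = -[0.085·log₂(0.085) + 0.266·log₂(0.266) + 0.649·log₂(0.649)]
  = 0.3023 + 0.5082 + 0.4048 = 1.2153 bits

H(Y|X) = Σ_x P(x)·H(Y|X=x):
  X=0: P(X=0) = 0.085, P(Y|X=0) = (28/85, 46/85, 11/85) → H(Y|X=0) = 1.3889
  X=1: P(X=1) = 0.266, P(Y|X=1) = (6/133, 191/266, 9/38) → H(Y|X=1) = 1.0369
  X=2: P(X=2) = 0.649, P(Y|X=2) = (510/649, 75/649, 64/649) → H(Y|X=2) = 0.9626
H(Y|X) = 0.085·1.3889 + 0.266·1.0369 + 0.649·0.9626 = 1.0186 bits

H(X,Y) = -Σ_{x,y} P(x,y) log₂ P(x,y). Per-cell terms -P(x,y)·log₂P(x,y):
  X=0: 0.1444, 0.2043, 0.0716
  X=1: 0.0766, 0.4562, 0.2513
  X=2: 0.4954, 0.2803, 0.2538
Sum of the 9 terms: H(X,Y) = 2.2339 bits

Chain rule check:
  H(X) + H(Y|X) = 1.2153 + 1.0186 = 2.2339 bits
  H(X,Y) = 2.2339 bits
✓ Chain rule verified.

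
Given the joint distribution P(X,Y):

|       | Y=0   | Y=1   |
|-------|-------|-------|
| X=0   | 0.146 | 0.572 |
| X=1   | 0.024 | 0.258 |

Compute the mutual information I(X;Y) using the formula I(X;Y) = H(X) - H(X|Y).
0.0162 bits

I(X;Y) = H(X) - H(X|Y)

Marginal of X (row sums):
  P(X=0) = 0.146 + 0.572 = 0.718
  P(X=1) = 0.024 + 0.258 = 0.282
H(X) = -[0.718·log₂(0.718) + 0.282·log₂(0.282)]
  = 0.34316 + 0.51500 = 0.8582 bits

Marginal of Y (column sums):
  P(Y=0) = 0.146 + 0.024 = 0.170
  P(Y=1) = 0.572 + 0.258 = 0.830
H(X|Y) = Σ_y P(y)·H(X|Y=y):
  Y=0: P(Y=0) = 0.170, P(X|Y=0) = (73/85, 12/85) → H(X|Y=0) = 0.58731
  Y=1: P(Y=1) = 0.830, P(X|Y=1) = (286/415, 129/415) → H(X|Y=1) = 0.89414
H(X|Y) = 0.170·0.58731 + 0.830·0.89414 = 0.8420 bits

I(X;Y) = H(X) - H(X|Y) = 0.8582 - 0.8420 = 0.0162 bits

Cross-check via I(X;Y) = H(X) + H(Y) - H(X,Y): computing H(Y) from the column sums and H(X,Y) from the 4 cells in the same way gives H(Y) = 0.6577 bits and H(X,Y) = 1.4997 bits, so
I(X;Y) = 0.8582 + 0.6577 - 1.4997 = 0.0162 bits ✓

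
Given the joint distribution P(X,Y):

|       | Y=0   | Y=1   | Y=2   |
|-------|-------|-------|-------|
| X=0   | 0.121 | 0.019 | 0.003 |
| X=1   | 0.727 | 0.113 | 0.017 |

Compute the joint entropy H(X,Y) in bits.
1.2922 bits

H(X,Y) = -Σ_{x,y} P(x,y) log₂ P(x,y). Per-cell terms -P(x,y)·log₂P(x,y):
  X=0: 0.3687, 0.1086, 0.0251
  X=1: 0.3344, 0.3555, 0.0999
Sum of the 6 terms: H(X,Y) = 1.2922 bits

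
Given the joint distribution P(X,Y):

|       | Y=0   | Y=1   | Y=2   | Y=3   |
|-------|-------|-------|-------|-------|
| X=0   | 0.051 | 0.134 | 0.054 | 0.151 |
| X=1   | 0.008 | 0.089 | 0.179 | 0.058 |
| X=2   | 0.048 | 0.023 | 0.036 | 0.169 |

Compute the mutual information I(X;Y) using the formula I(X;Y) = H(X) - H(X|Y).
0.2165 bits

I(X;Y) = H(X) - H(X|Y)

Marginal of X (row sums):
  P(X=0) = 0.051 + 0.134 + 0.054 + 0.151 = 0.390
  P(X=1) = 0.008 + 0.089 + 0.179 + 0.058 = 0.334
  P(X=2) = 0.048 + 0.023 + 0.036 + 0.169 = 0.276
H(X) = -[0.390·log₂(0.390) + 0.334·log₂(0.334) + 0.276·log₂(0.276)]
  = 0.529797 + 0.528415 + 0.512604 = 1.57082 bits

Marginal of Y (column sums):
  P(Y=0) = 0.051 + 0.008 + 0.048 = 0.107
  P(Y=1) = 0.134 + 0.089 + 0.023 = 0.246
  P(Y=2) = 0.054 + 0.179 + 0.036 = 0.269
  P(Y=3) = 0.151 + 0.058 + 0.169 = 0.378
H(X|Y) = Σ_y P(y)·H(X|Y=y):
  Y=0: P(Y=0) = 0.107, P(X|Y=0) = (51/107, 8/107, 48/107) → H(X|Y=0) = 1.308085
  Y=1: P(Y=1) = 0.246, P(X|Y=1) = (67/123, 89/246, 23/246) → H(X|Y=1) = 1.327725
  Y=2: P(Y=2) = 0.269, P(X|Y=2) = (54/269, 179/269, 36/269) → H(X|Y=2) = 1.244383
  Y=3: P(Y=3) = 0.378, P(X|Y=3) = (151/378, 29/189, 169/378) → H(X|Y=3) = 1.463008
H(X|Y) = 0.107·1.308085 + 0.246·1.327725 + 0.269·1.244383 + 0.378·1.463008 = 1.35434 bits

I(X;Y) = H(X) - H(X|Y) = 1.57082 - 1.35434 = 0.2165 bits

Cross-check via I(X;Y) = H(X) + H(Y) - H(X,Y): computing H(Y) from the column sums and H(X,Y) from the 12 cells in the same way gives H(Y) = 1.88284 bits and H(X,Y) = 3.23718 bits, so
I(X;Y) = 1.57082 + 1.88284 - 3.23718 = 0.2165 bits ✓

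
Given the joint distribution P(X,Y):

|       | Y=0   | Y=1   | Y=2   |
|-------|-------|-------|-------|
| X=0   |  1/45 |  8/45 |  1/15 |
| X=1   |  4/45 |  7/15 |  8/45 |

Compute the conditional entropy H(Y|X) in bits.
1.2554 bits

H(Y|X) = H(X,Y) - H(X)

H(X,Y) = -Σ_{x,y} P(x,y) log₂ P(x,y). Per-cell terms -P(x,y)·log₂P(x,y):
  X=0: 0.1220, 0.4430, 0.2605
  X=1: 0.3104, 0.5131, 0.4430
Sum of the 6 terms: H(X,Y) = 2.0920 bits

Marginal of X (row sums):
  P(X=0) = 1/45 + 8/45 + 1/15 = 4/15
  P(X=1) = 4/45 + 7/15 + 8/45 = 11/15
H(X) = -[(4/15)·log₂(4/15) + (11/15)·log₂(11/15)]
  = 0.5085 + 0.3281 = 0.8366 bits

H(Y|X) = H(X,Y) - H(X) = 2.0920 - 0.8366 = 1.2554 bits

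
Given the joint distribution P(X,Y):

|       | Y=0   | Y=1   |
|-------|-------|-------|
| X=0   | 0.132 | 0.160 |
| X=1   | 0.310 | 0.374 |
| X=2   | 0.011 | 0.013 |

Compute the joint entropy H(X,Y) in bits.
2.0161 bits

H(X,Y) = -Σ_{x,y} P(x,y) log₂ P(x,y). Per-cell terms -P(x,y)·log₂P(x,y):
  X=0: 0.3856, 0.4230
  X=1: 0.5238, 0.5307
  X=2: 0.0716, 0.0814
Sum of the 6 terms: H(X,Y) = 2.0161 bits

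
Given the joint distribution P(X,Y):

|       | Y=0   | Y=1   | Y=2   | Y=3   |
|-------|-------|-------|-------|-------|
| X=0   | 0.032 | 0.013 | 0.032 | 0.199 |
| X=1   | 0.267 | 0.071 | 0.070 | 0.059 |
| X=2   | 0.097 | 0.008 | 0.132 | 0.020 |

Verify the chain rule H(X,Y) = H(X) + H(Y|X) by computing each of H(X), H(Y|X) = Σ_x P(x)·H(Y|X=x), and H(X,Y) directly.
H(X) = 1.5294 bits, H(Y|X) = 1.5032 bits, H(X,Y) = 3.0325 bits

Marginal of X (row sums):
  P(X=0) = 0.032 + 0.013 + 0.032 + 0.199 = 0.276
  P(X=1) = 0.267 + 0.071 + 0.070 + 0.059 = 0.467
  P(X=2) = 0.097 + 0.008 + 0.132 + 0.020 = 0.257
H(X) = -[0.276·log₂(0.276) + 0.467·log₂(0.467) + 0.257·log₂(0.257)]
  = 0.5126 + 0.5130 + 0.5038 = 1.5294 bits

H(Y|X) = Σ_x P(x)·H(Y|X=x):
  X=0: P(X=0) = 0.276, P(Y|X=0) = (8/69, 13/276, 8/69, 199/276) → H(Y|X=0) = 1.2687
  X=1: P(X=1) = 0.467, P(Y|X=1) = (267/467, 71/467, 70/467, 59/467) → H(Y|X=1) = 1.6618
  X=2: P(X=2) = 0.257, P(Y|X=2) = (97/257, 8/257, 132/257, 20/257) → H(Y|X=2) = 1.4668
H(Y|X) = 0.276·1.2687 + 0.467·1.6618 + 0.257·1.4668 = 1.5032 bits

H(X,Y) = -Σ_{x,y} P(x,y) log₂ P(x,y). Per-cell terms -P(x,y)·log₂P(x,y):
  X=0: 0.1589, 0.0814, 0.1589, 0.4635
  X=1: 0.5087, 0.2709, 0.2686, 0.2409
  X=2: 0.3265, 0.0557, 0.3856, 0.1129
Sum of the 12 terms: H(X,Y) = 3.0325 bits

Chain rule check:
  H(X) + H(Y|X) = 1.5294 + 1.5032 = 3.0326 bits
  H(X,Y) = 3.0325 bits
✓ Chain rule verified (Δ = 0.0001 is 4-dp rounding noise: each of the three values was rounded independently).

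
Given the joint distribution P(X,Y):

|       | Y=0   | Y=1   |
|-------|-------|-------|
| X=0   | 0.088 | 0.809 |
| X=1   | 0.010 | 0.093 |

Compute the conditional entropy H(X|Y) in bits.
0.4784 bits

H(X|Y) = H(X,Y) - H(Y)

H(X,Y) = -Σ_{x,y} P(x,y) log₂ P(x,y). Per-cell terms -P(x,y)·log₂P(x,y):
  X=0: 0.308559, 0.247383
  X=1: 0.066439, 0.318676
Sum of the 4 terms: H(X,Y) = 0.94106 bits

Marginal of Y (column sums):
  P(Y=0) = 0.088 + 0.010 = 0.098
  P(Y=1) = 0.809 + 0.093 = 0.902
H(Y) = -[0.098·log₂(0.098) + 0.902·log₂(0.902)]
  = 0.328405 + 0.134218 = 0.46262 bits

H(X|Y) = H(X,Y) - H(Y) = 0.94106 - 0.46262 = 0.4784 bits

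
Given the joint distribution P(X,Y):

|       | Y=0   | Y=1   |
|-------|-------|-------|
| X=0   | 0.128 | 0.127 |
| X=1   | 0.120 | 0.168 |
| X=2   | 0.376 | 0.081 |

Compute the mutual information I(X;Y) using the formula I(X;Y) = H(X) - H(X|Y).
0.1099 bits

I(X;Y) = H(X) - H(X|Y)

Marginal of X (row sums):
  P(X=0) = 0.128 + 0.127 = 0.255
  P(X=1) = 0.120 + 0.168 = 0.288
  P(X=2) = 0.376 + 0.081 = 0.457
H(X) = -[0.255·log₂(0.255) + 0.288·log₂(0.288) + 0.457·log₂(0.457)]
  = 0.5027149 + 0.5172075 + 0.5162884 = 1.536211 bits

Marginal of Y (column sums):
  P(Y=0) = 0.128 + 0.120 + 0.376 = 0.624
  P(Y=1) = 0.127 + 0.168 + 0.081 = 0.376
H(X|Y) = Σ_y P(y)·H(X|Y=y):
  Y=0: P(Y=0) = 0.624, P(X|Y=0) = (8/39, 5/26, 47/78) → H(X|Y=0) = 1.3665684
  Y=1: P(Y=1) = 0.376, P(X|Y=1) = (127/376, 21/47, 81/376) → H(X|Y=1) = 1.5253332
H(X|Y) = 0.624·1.3665684 + 0.376·1.5253332 = 1.426264 bits

I(X;Y) = H(X) - H(X|Y) = 1.536211 - 1.426264 = 0.1099 bits

Cross-check via I(X;Y) = H(X) + H(Y) - H(X,Y): computing H(Y) from the column sums and H(X,Y) from the 6 cells in the same way gives H(Y) = 0.955168 bits and H(X,Y) = 2.381432 bits, so
I(X;Y) = 1.536211 + 0.955168 - 2.381432 = 0.1099 bits ✓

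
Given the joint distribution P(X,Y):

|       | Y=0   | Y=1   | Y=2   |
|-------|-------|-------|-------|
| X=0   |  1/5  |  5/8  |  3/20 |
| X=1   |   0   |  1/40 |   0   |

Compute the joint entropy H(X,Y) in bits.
1.4318 bits

H(X,Y) = -Σ_{x,y} P(x,y) log₂ P(x,y). Per-cell terms -P(x,y)·log₂P(x,y):
  X=0: 0.46439, 0.42379, 0.41054
  X=1: 0.00000, 0.13305, 0.00000
  (cells with P = 0 contribute 0)
Sum of the 6 terms: H(X,Y) = 1.4318 bits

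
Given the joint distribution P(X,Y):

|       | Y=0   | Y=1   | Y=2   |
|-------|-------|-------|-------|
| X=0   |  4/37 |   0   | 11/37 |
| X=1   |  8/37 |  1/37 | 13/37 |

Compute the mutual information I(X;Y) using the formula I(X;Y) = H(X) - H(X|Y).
0.0308 bits

I(X;Y) = H(X) - H(X|Y)

Marginal of X (row sums):
  P(X=0) = 4/37 + 0 + 11/37 = 15/37
  P(X=1) = 8/37 + 1/37 + 13/37 = 22/37
H(X) = -[(15/37)·log₂(15/37) + (22/37)·log₂(22/37)]
  = 0.528066 + 0.445959 = 0.974025 bits

Marginal of Y (column sums):
  P(Y=0) = 4/37 + 8/37 = 12/37
  P(Y=1) = 0 + 1/37 = 1/37
  P(Y=2) = 11/37 + 13/37 = 24/37
H(X|Y) = Σ_y P(y)·H(X|Y=y):
  Y=0: P(Y=0) = 12/37, P(X|Y=0) = (1/3, 2/3) → H(X|Y=0) = 0.918296
  Y=1: P(Y=1) = 1/37, P(X|Y=1) = (0, 1) → H(X|Y=1) = 0.000000
  Y=2: P(Y=2) = 24/37, P(X|Y=2) = (11/24, 13/24) → H(X|Y=2) = 0.994985
H(X|Y) = (12/37)·0.918296 + (1/37)·0.000000 + (24/37)·0.994985 = 0.943221 bits

I(X;Y) = H(X) - H(X|Y) = 0.974025 - 0.943221 = 0.0308 bits

Cross-check via I(X;Y) = H(X) + H(Y) - H(X,Y): computing H(Y) from the column sums and H(X,Y) from the 6 cells in the same way gives H(Y) = 1.072733 bits and H(X,Y) = 2.015954 bits, so
I(X;Y) = 0.974025 + 1.072733 - 2.015954 = 0.0308 bits ✓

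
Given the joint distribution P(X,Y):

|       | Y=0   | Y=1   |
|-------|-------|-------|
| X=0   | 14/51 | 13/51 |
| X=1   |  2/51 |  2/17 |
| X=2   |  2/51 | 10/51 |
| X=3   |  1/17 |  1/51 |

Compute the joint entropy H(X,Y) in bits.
2.5569 bits

H(X,Y) = -Σ_{x,y} P(x,y) log₂ P(x,y). Per-cell terms -P(x,y)·log₂P(x,y):
  X=0: 0.51198, 0.50266
  X=1: 0.18323, 0.36323
  X=2: 0.18323, 0.46088
  X=3: 0.24044, 0.11122
Sum of the 8 terms: H(X,Y) = 2.5569 bits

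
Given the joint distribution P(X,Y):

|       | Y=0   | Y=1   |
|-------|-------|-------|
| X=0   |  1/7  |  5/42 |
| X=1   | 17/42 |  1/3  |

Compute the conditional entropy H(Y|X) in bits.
0.9934 bits

H(Y|X) = H(X,Y) - H(X)

H(X,Y) = -Σ_{x,y} P(x,y) log₂ P(x,y). Per-cell terms -P(x,y)·log₂P(x,y):
  X=0: 0.40105, 0.36552
  X=1: 0.52816, 0.52832
Sum of the 4 terms: H(X,Y) = 1.82305 bits

Marginal of X (row sums):
  P(X=0) = 1/7 + 5/42 = 11/42
  P(X=1) = 17/42 + 1/3 = 31/42
H(X) = -[(11/42)·log₂(11/42) + (31/42)·log₂(31/42)]
  = 0.50623 + 0.32338 = 0.82961 bits

H(Y|X) = H(X,Y) - H(X) = 1.82305 - 0.82961 = 0.9934 bits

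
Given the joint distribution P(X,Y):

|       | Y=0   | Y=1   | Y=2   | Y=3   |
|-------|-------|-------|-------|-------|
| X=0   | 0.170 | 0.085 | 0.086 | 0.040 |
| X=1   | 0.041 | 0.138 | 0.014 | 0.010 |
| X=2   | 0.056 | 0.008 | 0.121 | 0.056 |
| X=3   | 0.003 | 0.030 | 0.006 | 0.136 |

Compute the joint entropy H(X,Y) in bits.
3.4657 bits

H(X,Y) = -Σ_{x,y} P(x,y) log₂ P(x,y). Per-cell terms -P(x,y)·log₂P(x,y):
  X=0: 0.43459, 0.30229, 0.30440, 0.18575
  X=1: 0.18894, 0.39430, 0.08622, 0.06644
  X=2: 0.23287, 0.05573, 0.36868, 0.23287
  X=3: 0.02514, 0.15177, 0.04428, 0.39145
Sum of the 16 terms: H(X,Y) = 3.4657 bits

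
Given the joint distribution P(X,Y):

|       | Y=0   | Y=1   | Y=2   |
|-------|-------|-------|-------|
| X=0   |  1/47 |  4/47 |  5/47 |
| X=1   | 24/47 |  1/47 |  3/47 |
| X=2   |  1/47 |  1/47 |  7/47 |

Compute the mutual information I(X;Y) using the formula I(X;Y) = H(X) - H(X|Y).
0.4775 bits

I(X;Y) = H(X) - H(X|Y)

Marginal of X (row sums):
  P(X=0) = 1/47 + 4/47 + 5/47 = 10/47
  P(X=1) = 24/47 + 1/47 + 3/47 = 28/47
  P(X=2) = 1/47 + 1/47 + 7/47 = 9/47
H(X) = -[(10/47)·log₂(10/47) + (28/47)·log₂(28/47) + (9/47)·log₂(9/47)]
  = 0.47503 + 0.44516 + 0.45664 = 1.37683 bits

Marginal of Y (column sums):
  P(Y=0) = 1/47 + 24/47 + 1/47 = 26/47
  P(Y=1) = 4/47 + 1/47 + 1/47 = 6/47
  P(Y=2) = 5/47 + 3/47 + 7/47 = 15/47
H(X|Y) = Σ_y P(y)·H(X|Y=y):
  Y=0: P(Y=0) = 26/47, P(X|Y=0) = (1/26, 12/13, 1/26) → H(X|Y=0) = 0.46817
  Y=1: P(Y=1) = 6/47, P(X|Y=1) = (2/3, 1/6, 1/6) → H(X|Y=1) = 1.25163
  Y=2: P(Y=2) = 15/47, P(X|Y=2) = (1/3, 1/5, 7/15) → H(X|Y=2) = 1.50582
H(X|Y) = (26/47)·0.46817 + (6/47)·1.25163 + (15/47)·1.50582 = 0.89935 bits

I(X;Y) = H(X) - H(X|Y) = 1.37683 - 0.89935 = 0.4775 bits

Cross-check via I(X;Y) = H(X) + H(Y) - H(X,Y): computing H(Y) from the column sums and H(X,Y) from the 9 cells in the same way gives H(Y) = 1.37747 bits and H(X,Y) = 2.27682 bits, so
I(X;Y) = 1.37683 + 1.37747 - 2.27682 = 0.4775 bits ✓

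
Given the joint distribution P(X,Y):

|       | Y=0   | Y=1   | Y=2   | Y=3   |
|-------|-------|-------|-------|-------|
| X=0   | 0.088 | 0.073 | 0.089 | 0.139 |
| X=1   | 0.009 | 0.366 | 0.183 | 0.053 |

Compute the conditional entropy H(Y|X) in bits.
1.5912 bits

H(Y|X) = H(X,Y) - H(X)

H(X,Y) = -Σ_{x,y} P(x,y) log₂ P(x,y). Per-cell terms -P(x,y)·log₂P(x,y):
  X=0: 0.3086, 0.2756, 0.3106, 0.3957
  X=1: 0.0612, 0.5307, 0.4484, 0.2246
Sum of the 8 terms: H(X,Y) = 2.5554 bits

Marginal of X (row sums):
  P(X=0) = 0.088 + 0.073 + 0.089 + 0.139 = 0.389
  P(X=1) = 0.009 + 0.366 + 0.183 + 0.053 = 0.611
H(X) = -[0.389·log₂(0.389) + 0.611·log₂(0.611)]
  = 0.5299 + 0.4343 = 0.9642 bits

H(Y|X) = H(X,Y) - H(X) = 2.5554 - 0.9642 = 1.5912 bits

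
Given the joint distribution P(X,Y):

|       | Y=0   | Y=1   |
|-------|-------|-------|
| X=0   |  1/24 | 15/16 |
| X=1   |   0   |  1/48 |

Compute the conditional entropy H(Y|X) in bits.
0.2486 bits

H(Y|X) = H(X,Y) - H(X)

H(X,Y) = -Σ_{x,y} P(x,y) log₂ P(x,y). Per-cell terms -P(x,y)·log₂P(x,y):
  X=0: 0.1910, 0.0873
  X=1: 0.0000, 0.1164
  (cells with P = 0 contribute 0)
Sum of the 4 terms: H(X,Y) = 0.3947 bits

Marginal of X (row sums):
  P(X=0) = 1/24 + 15/16 = 47/48
  P(X=1) = 0 + 1/48 = 1/48
H(X) = -[(47/48)·log₂(47/48) + (1/48)·log₂(1/48)]
  = 0.0297 + 0.1164 = 0.1461 bits

H(Y|X) = H(X,Y) - H(X) = 0.3947 - 0.1461 = 0.2486 bits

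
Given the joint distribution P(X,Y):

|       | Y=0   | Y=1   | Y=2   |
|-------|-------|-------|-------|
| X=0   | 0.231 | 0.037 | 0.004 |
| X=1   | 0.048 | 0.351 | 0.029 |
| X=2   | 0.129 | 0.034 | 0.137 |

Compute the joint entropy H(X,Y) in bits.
2.5246 bits

H(X,Y) = -Σ_{x,y} P(x,y) log₂ P(x,y). Per-cell terms -P(x,y)·log₂P(x,y):
  X=0: 0.48834, 0.17598, 0.03186
  X=1: 0.21028, 0.53017, 0.14813
  X=2: 0.38114, 0.16586, 0.39288
Sum of the 9 terms: H(X,Y) = 2.5246 bits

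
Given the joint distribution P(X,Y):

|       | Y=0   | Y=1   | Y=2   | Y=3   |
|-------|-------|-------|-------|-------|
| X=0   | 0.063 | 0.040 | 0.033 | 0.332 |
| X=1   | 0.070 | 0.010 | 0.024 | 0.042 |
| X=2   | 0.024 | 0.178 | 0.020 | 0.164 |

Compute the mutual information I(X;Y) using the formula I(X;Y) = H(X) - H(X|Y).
0.2229 bits

I(X;Y) = H(X) - H(X|Y)

Marginal of X (row sums):
  P(X=0) = 0.063 + 0.040 + 0.033 + 0.332 = 0.468
  P(X=1) = 0.070 + 0.010 + 0.024 + 0.042 = 0.146
  P(X=2) = 0.024 + 0.178 + 0.020 + 0.164 = 0.386
H(X) = -[0.468·log₂(0.468) + 0.146·log₂(0.146) + 0.386·log₂(0.386)]
  = 0.51266 + 0.40529 + 0.53010 = 1.44805 bits

Marginal of Y (column sums):
  P(Y=0) = 0.063 + 0.070 + 0.024 = 0.157
  P(Y=1) = 0.040 + 0.010 + 0.178 = 0.228
  P(Y=2) = 0.033 + 0.024 + 0.020 = 0.077
  P(Y=3) = 0.332 + 0.042 + 0.164 = 0.538
H(X|Y) = Σ_y P(y)·H(X|Y=y):
  Y=0: P(Y=0) = 0.157, P(X|Y=0) = (63/157, 70/157, 24/157) → H(X|Y=0) = 1.46241
  Y=1: P(Y=1) = 0.228, P(X|Y=1) = (10/57, 5/114, 89/114) → H(X|Y=1) = 0.91720
  Y=2: P(Y=2) = 0.077, P(X|Y=2) = (3/7, 24/77, 20/77) → H(X|Y=2) = 1.55325
  Y=3: P(Y=3) = 0.538, P(X|Y=3) = (166/269, 21/269, 82/269) → H(X|Y=3) = 1.23944
H(X|Y) = 0.157·1.46241 + 0.228·0.91720 + 0.077·1.55325 + 0.538·1.23944 = 1.22514 bits

I(X;Y) = H(X) - H(X|Y) = 1.44805 - 1.22514 = 0.2229 bits

Cross-check via I(X;Y) = H(X) + H(Y) - H(X,Y): computing H(Y) from the column sums and H(X,Y) from the 12 cells in the same way gives H(Y) = 1.67164 bits and H(X,Y) = 2.89678 bits, so
I(X;Y) = 1.44805 + 1.67164 - 2.89678 = 0.2229 bits ✓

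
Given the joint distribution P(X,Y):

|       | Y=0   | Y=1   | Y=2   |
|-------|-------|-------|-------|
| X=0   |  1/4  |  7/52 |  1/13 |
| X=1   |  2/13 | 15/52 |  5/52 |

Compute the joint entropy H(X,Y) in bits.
2.4318 bits

H(X,Y) = -Σ_{x,y} P(x,y) log₂ P(x,y). Per-cell terms -P(x,y)·log₂P(x,y):
  X=0: 0.50000, 0.38945, 0.28465
  X=1: 0.41545, 0.51737, 0.32486
Sum of the 6 terms: H(X,Y) = 2.4318 bits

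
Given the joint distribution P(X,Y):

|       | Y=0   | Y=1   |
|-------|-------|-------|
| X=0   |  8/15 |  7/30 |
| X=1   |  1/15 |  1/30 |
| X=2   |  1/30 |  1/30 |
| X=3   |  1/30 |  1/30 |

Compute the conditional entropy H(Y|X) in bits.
0.9048 bits

H(Y|X) = H(X,Y) - H(X)

H(X,Y) = -Σ_{x,y} P(x,y) log₂ P(x,y). Per-cell terms -P(x,y)·log₂P(x,y):
  X=0: 0.48367, 0.48989
  X=1: 0.26046, 0.16356
  X=2: 0.16356, 0.16356
  X=3: 0.16356, 0.16356
Sum of the 8 terms: H(X,Y) = 2.0518 bits

Marginal of X (row sums):
  P(X=0) = 8/15 + 7/30 = 23/30
  P(X=1) = 1/15 + 1/30 = 1/10
  P(X=2) = 1/30 + 1/30 = 1/15
  P(X=3) = 1/30 + 1/30 = 1/15
H(X) = -[(23/30)·log₂(23/30) + (1/10)·log₂(1/10) + (1/15)·log₂(1/15) + (1/15)·log₂(1/15)]
  = 0.29389 + 0.33219 + 0.26046 + 0.26046 = 1.1470 bits

H(Y|X) = H(X,Y) - H(X) = 2.0518 - 1.1470 = 0.9048 bits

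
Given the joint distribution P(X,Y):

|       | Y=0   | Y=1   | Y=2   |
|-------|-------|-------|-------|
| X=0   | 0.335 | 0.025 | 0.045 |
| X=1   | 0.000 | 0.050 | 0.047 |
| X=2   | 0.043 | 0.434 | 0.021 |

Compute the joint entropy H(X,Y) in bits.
2.1212 bits

H(X,Y) = -Σ_{x,y} P(x,y) log₂ P(x,y). Per-cell terms -P(x,y)·log₂P(x,y):
  X=0: 0.52855, 0.13305, 0.20133
  X=1: 0.00000, 0.21610, 0.20733
  X=2: 0.19520, 0.52264, 0.11704
  (cells with P = 0 contribute 0)
Sum of the 9 terms: H(X,Y) = 2.1212 bits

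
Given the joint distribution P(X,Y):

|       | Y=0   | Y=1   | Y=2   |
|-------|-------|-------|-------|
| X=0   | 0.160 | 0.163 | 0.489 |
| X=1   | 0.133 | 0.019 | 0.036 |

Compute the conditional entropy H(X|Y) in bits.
0.5684 bits

H(X|Y) = H(X,Y) - H(Y)

H(X,Y) = -Σ_{x,y} P(x,y) log₂ P(x,y). Per-cell terms -P(x,y)·log₂P(x,y):
  X=0: 0.4230, 0.4266, 0.5047
  X=1: 0.3871, 0.1086, 0.1727
Sum of the 6 terms: H(X,Y) = 2.0227 bits

Marginal of Y (column sums):
  P(Y=0) = 0.160 + 0.133 = 0.293
  P(Y=1) = 0.163 + 0.019 = 0.182
  P(Y=2) = 0.489 + 0.036 = 0.525
H(Y) = -[0.293·log₂(0.293) + 0.182·log₂(0.182) + 0.525·log₂(0.525)]
  = 0.5189 + 0.4474 + 0.4880 = 1.4543 bits

H(X|Y) = H(X,Y) - H(Y) = 2.0227 - 1.4543 = 0.5684 bits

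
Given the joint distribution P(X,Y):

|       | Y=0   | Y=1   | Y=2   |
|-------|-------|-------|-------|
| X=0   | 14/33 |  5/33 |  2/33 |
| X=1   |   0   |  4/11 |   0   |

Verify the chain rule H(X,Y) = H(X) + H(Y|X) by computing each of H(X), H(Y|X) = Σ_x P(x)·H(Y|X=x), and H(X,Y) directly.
H(X) = 0.9457 bits, H(Y|X) = 0.7675 bits, H(X,Y) = 1.7131 bits

Marginal of X (row sums):
  P(X=0) = 14/33 + 5/33 + 2/33 = 7/11
  P(X=1) = 0 + 4/11 + 0 = 4/11
H(X) = -[(7/11)·log₂(7/11) + (4/11)·log₂(4/11)]
  = 0.4150 + 0.5307 = 0.9457 bits

H(Y|X) = Σ_x P(x)·H(Y|X=x):
  X=0: P(X=0) = 7/11, P(Y|X=0) = (2/3, 5/21, 2/21) → H(Y|X=0) = 1.2060
  X=1: P(X=1) = 4/11, P(Y|X=1) = (0, 1, 0) → H(Y|X=1) = 0.0000
H(Y|X) = (7/11)·1.2060 + (4/11)·0.0000 = 0.7675 bits

H(X,Y) = -Σ_{x,y} P(x,y) log₂ P(x,y). Per-cell terms -P(x,y)·log₂P(x,y):
  X=0: 0.5248, 0.4125, 0.2451
  X=1: 0.0000, 0.5307, 0.0000
  (cells with P = 0 contribute 0)
Sum of the 6 terms: H(X,Y) = 1.7131 bits

Chain rule check:
  H(X) + H(Y|X) = 0.9457 + 0.7675 = 1.7132 bits
  H(X,Y) = 1.7131 bits
✓ Chain rule verified (Δ = 0.0001 is 4-dp rounding noise: each of the three values was rounded independently).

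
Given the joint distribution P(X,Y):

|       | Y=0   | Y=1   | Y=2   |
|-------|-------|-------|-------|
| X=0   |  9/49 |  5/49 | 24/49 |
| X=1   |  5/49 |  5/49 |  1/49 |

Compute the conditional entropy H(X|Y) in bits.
0.5964 bits

H(X|Y) = H(X,Y) - H(Y)

H(X,Y) = -Σ_{x,y} P(x,y) log₂ P(x,y). Per-cell terms -P(x,y)·log₂P(x,y):
  X=0: 0.4490, 0.3360, 0.5044
  X=1: 0.3360, 0.3360, 0.1146
Sum of the 6 terms: H(X,Y) = 2.0760 bits

Marginal of Y (column sums):
  P(Y=0) = 9/49 + 5/49 = 2/7
  P(Y=1) = 5/49 + 5/49 = 10/49
  P(Y=2) = 24/49 + 1/49 = 25/49
H(Y) = -[(2/7)·log₂(2/7) + (10/49)·log₂(10/49) + (25/49)·log₂(25/49)]
  = 0.5164 + 0.4679 + 0.4953 = 1.4796 bits

H(X|Y) = H(X,Y) - H(Y) = 2.0760 - 1.4796 = 0.5964 bits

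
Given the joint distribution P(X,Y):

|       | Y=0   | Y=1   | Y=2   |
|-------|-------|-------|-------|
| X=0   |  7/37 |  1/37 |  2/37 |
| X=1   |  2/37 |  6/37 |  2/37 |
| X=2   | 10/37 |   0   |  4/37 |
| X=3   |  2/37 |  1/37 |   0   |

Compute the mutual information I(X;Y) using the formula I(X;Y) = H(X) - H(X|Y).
0.3350 bits

I(X;Y) = H(X) - H(X|Y)

Marginal of X (row sums):
  P(X=0) = 7/37 + 1/37 + 2/37 = 10/37
  P(X=1) = 2/37 + 6/37 + 2/37 = 10/37
  P(X=2) = 10/37 + 0 + 4/37 = 14/37
  P(X=3) = 2/37 + 1/37 + 0 = 3/37
H(X) = -[(10/37)·log₂(10/37) + (10/37)·log₂(10/37) + (14/37)·log₂(14/37) + (3/37)·log₂(3/37)]
  = 0.51014 + 0.51014 + 0.53052 + 0.29388 = 1.8447 bits

Marginal of Y (column sums):
  P(Y=0) = 7/37 + 2/37 + 10/37 + 2/37 = 21/37
  P(Y=1) = 1/37 + 6/37 + 0 + 1/37 = 8/37
  P(Y=2) = 2/37 + 2/37 + 4/37 + 0 = 8/37
H(X|Y) = Σ_y P(y)·H(X|Y=y):
  Y=0: P(Y=0) = 21/37, P(X|Y=0) = (1/3, 2/21, 10/21, 2/21) → H(X|Y=0) = 1.68419
  Y=1: P(Y=1) = 8/37, P(X|Y=1) = (1/8, 3/4, 0, 1/8) → H(X|Y=1) = 1.06128
  Y=2: P(Y=2) = 8/37, P(X|Y=2) = (1/4, 1/4, 1/2, 0) → H(X|Y=2) = 1.50000
H(X|Y) = (21/37)·1.68419 + (8/37)·1.06128 + (8/37)·1.50000 = 1.5097 bits

I(X;Y) = H(X) - H(X|Y) = 1.8447 - 1.5097 = 0.3350 bits

Cross-check via I(X;Y) = H(X) + H(Y) - H(X,Y): computing H(Y) from the column sums and H(X,Y) from the 12 cells in the same way gives H(Y) = 1.4192 bits and H(X,Y) = 2.9289 bits, so
I(X;Y) = 1.8447 + 1.4192 - 2.9289 = 0.3350 bits ✓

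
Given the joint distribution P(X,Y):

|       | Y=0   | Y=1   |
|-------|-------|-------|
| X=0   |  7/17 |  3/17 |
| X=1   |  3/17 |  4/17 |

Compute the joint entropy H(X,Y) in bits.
1.9015 bits

H(X,Y) = -Σ_{x,y} P(x,y) log₂ P(x,y). Per-cell terms -P(x,y)·log₂P(x,y):
  X=0: 0.5271, 0.4416
  X=1: 0.4416, 0.4912
Sum of the 4 terms: H(X,Y) = 1.9015 bits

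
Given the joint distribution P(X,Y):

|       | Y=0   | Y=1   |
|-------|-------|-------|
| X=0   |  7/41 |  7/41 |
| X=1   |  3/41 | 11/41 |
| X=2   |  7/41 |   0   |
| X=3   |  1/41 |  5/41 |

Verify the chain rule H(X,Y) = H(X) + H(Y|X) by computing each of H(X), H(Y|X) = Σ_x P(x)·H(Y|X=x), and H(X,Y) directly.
H(X) = 1.8998 bits, H(Y|X) = 0.6925 bits, H(X,Y) = 2.5924 bits

Marginal of X (row sums):
  P(X=0) = 7/41 + 7/41 = 14/41
  P(X=1) = 3/41 + 11/41 = 14/41
  P(X=2) = 7/41 + 0 = 7/41
  P(X=3) = 1/41 + 5/41 = 6/41
H(X) = -[(14/41)·log₂(14/41) + (14/41)·log₂(14/41) + (7/41)·log₂(7/41) + (6/41)·log₂(6/41)]
  = 0.52934 + 0.52934 + 0.43540 + 0.40574 = 1.8998 bits

H(Y|X) = Σ_x P(x)·H(Y|X=x):
  X=0: P(X=0) = 14/41, P(Y|X=0) = (1/2, 1/2) → H(Y|X=0) = 1.00000
  X=1: P(X=1) = 14/41, P(Y|X=1) = (3/14, 11/14) → H(Y|X=1) = 0.74960
  X=2: P(X=2) = 7/41, P(Y|X=2) = (1, 0) → H(Y|X=2) = 0.00000
  X=3: P(X=3) = 6/41, P(Y|X=3) = (1/6, 5/6) → H(Y|X=3) = 0.65002
H(Y|X) = (14/41)·1.00000 + (14/41)·0.74960 + (7/41)·0.00000 + (6/41)·0.65002 = 0.6925 bits

H(X,Y) = -Σ_{x,y} P(x,y) log₂ P(x,y). Per-cell terms -P(x,y)·log₂P(x,y):
  X=0: 0.43540, 0.43540
  X=1: 0.27604, 0.50925
  X=2: 0.43540, 0.00000
  X=3: 0.13067, 0.37020
  (cells with P = 0 contribute 0)
Sum of the 8 terms: H(X,Y) = 2.5924 bits

Chain rule check:
  H(X) + H(Y|X) = 1.8998 + 0.6925 = 2.5923 bits
  H(X,Y) = 2.5924 bits
✓ Chain rule verified (Δ = 0.0001 is 4-dp rounding noise: each of the three values was rounded independently).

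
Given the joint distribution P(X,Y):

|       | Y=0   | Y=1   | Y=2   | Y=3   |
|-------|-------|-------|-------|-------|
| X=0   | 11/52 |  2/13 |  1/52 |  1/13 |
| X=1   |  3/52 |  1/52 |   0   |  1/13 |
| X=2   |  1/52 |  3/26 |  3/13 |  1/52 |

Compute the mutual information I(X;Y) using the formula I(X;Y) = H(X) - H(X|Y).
0.4508 bits

I(X;Y) = H(X) - H(X|Y)

Marginal of X (row sums):
  P(X=0) = 11/52 + 2/13 + 1/52 + 1/13 = 6/13
  P(X=1) = 3/52 + 1/52 + 0 + 1/13 = 2/13
  P(X=2) = 1/52 + 3/26 + 3/13 + 1/52 = 5/13
H(X) = -[(6/13)·log₂(6/13) + (2/13)·log₂(2/13) + (5/13)·log₂(5/13)]
  = 0.5148 + 0.4155 + 0.5302 = 1.4605 bits

Marginal of Y (column sums):
  P(Y=0) = 11/52 + 3/52 + 1/52 = 15/52
  P(Y=1) = 2/13 + 1/52 + 3/26 = 15/52
  P(Y=2) = 1/52 + 0 + 3/13 = 1/4
  P(Y=3) = 1/13 + 1/13 + 1/52 = 9/52
H(X|Y) = Σ_y P(y)·H(X|Y=y):
  Y=0: P(Y=0) = 15/52, P(X|Y=0) = (11/15, 1/5, 1/15) → H(X|Y=0) = 1.0530
  Y=1: P(Y=1) = 15/52, P(X|Y=1) = (8/15, 1/15, 2/5) → H(X|Y=1) = 1.2729
  Y=2: P(Y=2) = 1/4, P(X|Y=2) = (1/13, 0, 12/13) → H(X|Y=2) = 0.3912
  Y=3: P(Y=3) = 9/52, P(X|Y=3) = (4/9, 4/9, 1/9) → H(X|Y=3) = 1.3921
H(X|Y) = (15/52)·1.0530 + (15/52)·1.2729 + (1/4)·0.3912 + (9/52)·1.3921 = 1.0097 bits

I(X;Y) = H(X) - H(X|Y) = 1.4605 - 1.0097 = 0.4508 bits

Cross-check via I(X;Y) = H(X) + H(Y) - H(X,Y): computing H(Y) from the column sums and H(X,Y) from the 12 cells in the same way gives H(Y) = 1.9727 bits and H(X,Y) = 2.9824 bits, so
I(X;Y) = 1.4605 + 1.9727 - 2.9824 = 0.4508 bits ✓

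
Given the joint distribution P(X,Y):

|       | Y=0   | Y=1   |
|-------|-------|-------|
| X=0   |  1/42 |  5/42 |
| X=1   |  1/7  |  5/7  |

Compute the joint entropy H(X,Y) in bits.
1.2417 bits

H(X,Y) = -Σ_{x,y} P(x,y) log₂ P(x,y). Per-cell terms -P(x,y)·log₂P(x,y):
  X=0: 0.1284, 0.3655
  X=1: 0.4011, 0.3467
Sum of the 4 terms: H(X,Y) = 1.2417 bits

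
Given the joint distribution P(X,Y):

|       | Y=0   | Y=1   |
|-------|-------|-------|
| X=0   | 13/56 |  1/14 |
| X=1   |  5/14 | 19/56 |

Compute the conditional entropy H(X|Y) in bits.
0.8438 bits

H(X|Y) = H(X,Y) - H(Y)

H(X,Y) = -Σ_{x,y} P(x,y) log₂ P(x,y). Per-cell terms -P(x,y)·log₂P(x,y):
  X=0: 0.4891, 0.2720
  X=1: 0.5305, 0.5291
Sum of the 4 terms: H(X,Y) = 1.8207 bits

Marginal of Y (column sums):
  P(Y=0) = 13/56 + 5/14 = 33/56
  P(Y=1) = 1/14 + 19/56 = 23/56
H(Y) = -[(33/56)·log₂(33/56) + (23/56)·log₂(23/56)]
  = 0.4496 + 0.5273 = 0.9769 bits

H(X|Y) = H(X,Y) - H(Y) = 1.8207 - 0.9769 = 0.8438 bits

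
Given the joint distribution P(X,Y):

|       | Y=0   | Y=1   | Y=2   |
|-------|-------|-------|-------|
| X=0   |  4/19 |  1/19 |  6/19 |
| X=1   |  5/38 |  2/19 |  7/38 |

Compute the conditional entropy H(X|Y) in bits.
0.9486 bits

H(X|Y) = H(X,Y) - H(Y)

H(X,Y) = -Σ_{x,y} P(x,y) log₂ P(x,y). Per-cell terms -P(x,y)·log₂P(x,y):
  X=0: 0.473248, 0.223575, 0.525147
  X=1: 0.385000, 0.341887, 0.449579
Sum of the 6 terms: H(X,Y) = 2.39844 bits

Marginal of Y (column sums):
  P(Y=0) = 4/19 + 5/38 = 13/38
  P(Y=1) = 1/19 + 2/19 = 3/19
  P(Y=2) = 6/19 + 7/38 = 1/2
H(Y) = -[(13/38)·log₂(13/38) + (3/19)·log₂(3/19) + (1/2)·log₂(1/2)]
  = 0.529404 + 0.420468 + 0.500000 = 1.44987 bits

H(X|Y) = H(X,Y) - H(Y) = 2.39844 - 1.44987 = 0.9486 bits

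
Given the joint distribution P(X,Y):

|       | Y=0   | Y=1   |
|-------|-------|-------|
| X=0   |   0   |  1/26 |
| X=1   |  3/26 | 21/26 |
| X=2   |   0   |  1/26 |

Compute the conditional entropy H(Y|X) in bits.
0.5018 bits

H(Y|X) = H(X,Y) - H(X)

H(X,Y) = -Σ_{x,y} P(x,y) log₂ P(x,y). Per-cell terms -P(x,y)·log₂P(x,y):
  X=0: 0.0000000, 0.1807861
  X=1: 0.3594781, 0.2488680
  X=2: 0.0000000, 0.1807861
  (cells with P = 0 contribute 0)
Sum of the 6 terms: H(X,Y) = 0.969918 bits

Marginal of X (row sums):
  P(X=0) = 0 + 1/26 = 1/26
  P(X=1) = 3/26 + 21/26 = 12/13
  P(X=2) = 0 + 1/26 = 1/26
H(X) = -[(1/26)·log₂(1/26) + (12/13)·log₂(12/13) + (1/26)·log₂(1/26)]
  = 0.1807861 + 0.1065944 + 0.1807861 = 0.468167 bits

H(Y|X) = H(X,Y) - H(X) = 0.969918 - 0.468167 = 0.5018 bits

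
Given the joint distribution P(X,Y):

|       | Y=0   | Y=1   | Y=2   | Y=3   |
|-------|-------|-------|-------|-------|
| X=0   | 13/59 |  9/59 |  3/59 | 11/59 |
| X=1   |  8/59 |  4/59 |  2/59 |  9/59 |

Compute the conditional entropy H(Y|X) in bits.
1.8337 bits

H(Y|X) = H(X,Y) - H(X)

H(X,Y) = -Σ_{x,y} P(x,y) log₂ P(x,y). Per-cell terms -P(x,y)·log₂P(x,y):
  X=0: 0.48082, 0.41380, 0.21853, 0.45179
  X=1: 0.39087, 0.26323, 0.16551, 0.41380
Sum of the 8 terms: H(X,Y) = 2.79835 bits

Marginal of X (row sums):
  P(X=0) = 13/59 + 9/59 + 3/59 + 11/59 = 36/59
  P(X=1) = 8/59 + 4/59 + 2/59 + 9/59 = 23/59
H(X) = -[(36/59)·log₂(36/59) + (23/59)·log₂(23/59)]
  = 0.43488 + 0.52981 = 0.96469 bits

H(Y|X) = H(X,Y) - H(X) = 2.79835 - 0.96469 = 1.8337 bits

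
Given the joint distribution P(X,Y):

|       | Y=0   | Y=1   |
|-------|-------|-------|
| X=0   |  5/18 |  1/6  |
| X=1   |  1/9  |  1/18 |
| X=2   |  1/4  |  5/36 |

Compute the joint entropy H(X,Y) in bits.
2.4236 bits

H(X,Y) = -Σ_{x,y} P(x,y) log₂ P(x,y). Per-cell terms -P(x,y)·log₂P(x,y):
  X=0: 0.5133, 0.4308
  X=1: 0.3522, 0.2317
  X=2: 0.5000, 0.3956
Sum of the 6 terms: H(X,Y) = 2.4236 bits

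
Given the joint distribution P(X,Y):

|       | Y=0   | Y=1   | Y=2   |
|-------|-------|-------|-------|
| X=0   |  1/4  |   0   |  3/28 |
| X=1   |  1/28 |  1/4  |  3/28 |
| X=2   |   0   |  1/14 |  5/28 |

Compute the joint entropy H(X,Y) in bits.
2.5780 bits

H(X,Y) = -Σ_{x,y} P(x,y) log₂ P(x,y). Per-cell terms -P(x,y)·log₂P(x,y):
  X=0: 0.50000, 0.00000, 0.34526
  X=1: 0.17169, 0.50000, 0.34526
  X=2: 0.00000, 0.27195, 0.44383
  (cells with P = 0 contribute 0)
Sum of the 9 terms: H(X,Y) = 2.5780 bits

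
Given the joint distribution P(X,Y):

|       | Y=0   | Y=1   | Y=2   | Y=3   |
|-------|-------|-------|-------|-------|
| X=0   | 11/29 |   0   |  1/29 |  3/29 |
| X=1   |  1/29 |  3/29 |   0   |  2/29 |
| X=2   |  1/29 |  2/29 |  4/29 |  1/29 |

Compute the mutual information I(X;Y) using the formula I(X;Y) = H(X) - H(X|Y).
0.5344 bits

I(X;Y) = H(X) - H(X|Y)

Marginal of X (row sums):
  P(X=0) = 11/29 + 0 + 1/29 + 3/29 = 15/29
  P(X=1) = 1/29 + 3/29 + 0 + 2/29 = 6/29
  P(X=2) = 1/29 + 2/29 + 4/29 + 1/29 = 8/29
H(X) = -[(15/29)·log₂(15/29) + (6/29)·log₂(6/29) + (8/29)·log₂(8/29)]
  = 0.49194 + 0.47028 + 0.51255 = 1.4748 bits

Marginal of Y (column sums):
  P(Y=0) = 11/29 + 1/29 + 1/29 = 13/29
  P(Y=1) = 0 + 3/29 + 2/29 = 5/29
  P(Y=2) = 1/29 + 0 + 4/29 = 5/29
  P(Y=3) = 3/29 + 2/29 + 1/29 = 6/29
H(X|Y) = Σ_y P(y)·H(X|Y=y):
  Y=0: P(Y=0) = 13/29, P(X|Y=0) = (11/13, 1/13, 1/13) → H(X|Y=0) = 0.77323
  Y=1: P(Y=1) = 5/29, P(X|Y=1) = (0, 3/5, 2/5) → H(X|Y=1) = 0.97095
  Y=2: P(Y=2) = 5/29, P(X|Y=2) = (1/5, 0, 4/5) → H(X|Y=2) = 0.72193
  Y=3: P(Y=3) = 6/29, P(X|Y=3) = (1/2, 1/3, 1/6) → H(X|Y=3) = 1.45915
H(X|Y) = (13/29)·0.77323 + (5/29)·0.97095 + (5/29)·0.72193 + (6/29)·1.45915 = 0.9404 bits

I(X;Y) = H(X) - H(X|Y) = 1.4748 - 0.9404 = 0.5344 bits

Cross-check via I(X;Y) = H(X) + H(Y) - H(X,Y): computing H(Y) from the column sums and H(X,Y) from the 12 cells in the same way gives H(Y) = 1.8637 bits and H(X,Y) = 2.8041 bits, so
I(X;Y) = 1.4748 + 1.8637 - 2.8041 = 0.5344 bits ✓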